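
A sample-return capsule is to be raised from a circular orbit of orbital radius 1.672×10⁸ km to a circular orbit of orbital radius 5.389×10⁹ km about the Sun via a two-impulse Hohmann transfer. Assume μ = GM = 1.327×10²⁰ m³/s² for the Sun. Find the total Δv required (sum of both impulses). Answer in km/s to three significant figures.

Δv_total ≈ 14.8 km/s

r₁ = 1.672×10⁸ km = 1.672×10¹¹ m.
r₂ = 5.389×10⁹ km = 5.389×10¹² m.
Transfer ellipse a_t = (r₁ + r₂)/2 = 2.778×10¹² m.
At r₁: circular v_c1 = √(μ/r₁) = 28170 m/s; transfer-perihelion v_p = √[μ(2/r₁ − 1/a_t)] = 39240 m/s.
Δv₁ = v_p − v_c1 = 11070 m/s.
At r₂: circular v_c2 = √(μ/r₂) = 4962 m/s; transfer-aphelion v_a = √[μ(2/r₂ − 1/a_t)] = 1217 m/s.
Δv₂ = v_c2 − v_a = 3745 m/s.
Total Δv = Δv₁ + Δv₂ = 14810 m/s = 14.81 km/s.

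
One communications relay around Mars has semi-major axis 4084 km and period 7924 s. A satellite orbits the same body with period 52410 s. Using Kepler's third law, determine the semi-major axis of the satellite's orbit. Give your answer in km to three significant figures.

a₂ ≈ 14400 km

Kepler's third law: a³ ∝ T², so a₂ = a₁ (T₂/T₁)^(2/3).
T₂/T₁ = 6.614, (T₂/T₁)^(2/3) = 3.524.
a₂ = 4084 × 3.524 = 14390 km.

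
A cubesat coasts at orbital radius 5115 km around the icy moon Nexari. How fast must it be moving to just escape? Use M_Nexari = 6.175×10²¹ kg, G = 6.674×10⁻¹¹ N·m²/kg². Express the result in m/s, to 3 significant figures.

v_esc ≈ 401 m/s

μ = GM = 6.674×10⁻¹¹ × 6.175×10²¹ = 4.121×10¹¹ m³/s².
r = 5115 km = 5.115×10⁶ m.
Escape speed v_esc = √(2μ/r) = √(2 × 4.121×10¹¹ / 5.115×10⁶) = √(1.611×10⁵) = 401.4 m/s.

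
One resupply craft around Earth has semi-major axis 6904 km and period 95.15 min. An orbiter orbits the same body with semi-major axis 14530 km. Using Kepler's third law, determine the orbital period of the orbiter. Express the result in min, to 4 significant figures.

T₂ ≈ 290.5 min

Kepler's third law: T² ∝ a³, so T₂ = T₁ (a₂/a₁)^(3/2).
a₂/a₁ = 2.105, (a₂/a₁)^(3/2) = 3.053.
T₂ = 95.15 × 3.053 = 290.5 min.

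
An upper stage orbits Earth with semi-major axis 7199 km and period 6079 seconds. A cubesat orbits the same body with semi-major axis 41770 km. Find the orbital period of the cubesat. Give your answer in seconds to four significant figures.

Kepler's third law: T² ∝ a³, so T₂ = T₁ (a₂/a₁)^(3/2).
a₂/a₁ = 5.802, (a₂/a₁)^(3/2) = 13.98.
T₂ = 6079 × 13.98 = 84960 seconds.

T₂ ≈ 84960 seconds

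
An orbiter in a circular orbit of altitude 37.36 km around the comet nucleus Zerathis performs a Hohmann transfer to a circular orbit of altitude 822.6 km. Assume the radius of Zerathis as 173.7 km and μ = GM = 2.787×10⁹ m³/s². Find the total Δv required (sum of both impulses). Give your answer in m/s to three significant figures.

r₁ = 173.7 + 37.36 = 211.06 km = 2.1106×10⁵ m.
r₂ = 173.7 + 822.6 = 996.30 km = 9.9630×10⁵ m.
Transfer ellipse a_t = (r₁ + r₂)/2 = 6.037×10⁵ m.
At r₁: circular v_c1 = √(μ/r₁) = 114.9 m/s; transfer-periapsis v_p = √[μ(2/r₁ − 1/a_t)] = 147.6 m/s.
Δv₁ = v_p − v_c1 = 32.71 m/s.
At r₂: circular v_c2 = √(μ/r₂) = 52.89 m/s; transfer-apoapsis v_a = √[μ(2/r₂ − 1/a_t)] = 31.27 m/s.
Δv₂ = v_c2 − v_a = 21.62 m/s.
Total Δv = Δv₁ + Δv₂ = 54.33 m/s.

Δv_total ≈ 54.3 m/s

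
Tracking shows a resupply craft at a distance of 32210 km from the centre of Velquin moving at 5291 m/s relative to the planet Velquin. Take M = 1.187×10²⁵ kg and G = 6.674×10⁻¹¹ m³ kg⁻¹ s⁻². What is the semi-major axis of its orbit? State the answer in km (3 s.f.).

μ = GM = 6.674×10⁻¹¹ × 1.187×10²⁵ = 7.922×10¹⁴ m³/s².
r = 3.221×10⁷ m.
Vis-viva rearranged: 1/a = 2/r − v²/μ = 6.209×10⁻⁸ − 3.534×10⁻⁸ = 2.675×10⁻⁸ m⁻¹.
a = 3.738×10⁷ m = 37376 km.

a ≈ 37400 km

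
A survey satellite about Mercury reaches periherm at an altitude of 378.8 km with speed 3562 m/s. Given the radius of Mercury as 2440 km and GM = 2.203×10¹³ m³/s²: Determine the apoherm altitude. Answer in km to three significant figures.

r_p = 2440 + 378.8 = 2818.8 km = 2.819×10⁶ m.
Specific energy ε = v²/2 − μ/r = -1.471×10⁶ J/kg, so a = −μ/(2ε) = 7.486×10⁶ m.
The apsides satisfy r_p + r_a = 2a, so the apoherm radius is 2a − r_p = 1.215×10⁷ m = 12153 km.
Apoherm altitude = 12153 − 2440 = 9712.7 km.

apoherm altitude ≈ 9710 km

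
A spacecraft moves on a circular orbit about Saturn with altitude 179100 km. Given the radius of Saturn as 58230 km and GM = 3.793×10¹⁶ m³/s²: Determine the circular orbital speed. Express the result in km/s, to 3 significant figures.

r = 58230 + 179100 = 237330 km = 2.3733×10⁸ m.
For a circular orbit v = √(μ/r) = √(3.793×10¹⁶ / 2.373×10⁸) = √(1.598×10⁸) = 12640 m/s.
That is 12.64 km/s.

v ≈ 12.6 km/s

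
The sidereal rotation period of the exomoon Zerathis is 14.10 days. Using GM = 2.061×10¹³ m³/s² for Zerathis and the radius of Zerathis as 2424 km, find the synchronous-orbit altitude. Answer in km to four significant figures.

h_sync ≈ 89420 km

T = 14.10 days = 1.218×10⁶ s.
A synchronous orbit has period T, so by Kepler's third law a = (μT²/4π²)^(1/3).
μT²/4π² = 2.061×10¹³ × (1.218×10⁶)² / 39.48 = 7.748×10²³ m³.
a = 9.185×10⁷ m = 91846 km.
Altitude h = a − R = 91846 − 2424 = 89422 km.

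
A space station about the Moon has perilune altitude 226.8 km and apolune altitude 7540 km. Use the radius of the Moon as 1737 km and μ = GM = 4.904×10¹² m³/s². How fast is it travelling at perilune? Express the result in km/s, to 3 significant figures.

r_p = 1737 + 226.8 = 1963.8 km = 1.9638×10⁶ m.
r_a = 1737 + 7540 = 9277.0 km = 9.2770×10⁶ m.
Semi-major axis a = (r_p + r_a)/2 = 5620.4 km = 5.620×10⁶ m.
Vis-viva: v² = μ(2/r − 1/a) = 4.904×10¹² × (1.018×10⁻⁶ − 1.779×10⁻⁷) = 4.122×10⁶ m²/s².
v = 2030 m/s = 2.030 km/s.

v ≈ 2.03 km/s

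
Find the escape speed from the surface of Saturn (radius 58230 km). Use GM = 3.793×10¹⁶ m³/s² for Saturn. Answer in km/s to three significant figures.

v_esc ≈ 36.1 km/s

r = R = 5.823×10⁷ m.
Escape speed v_esc = √(2μ/r) = √(2 × 3.793×10¹⁶ / 5.823×10⁷) = √(1.303×10⁹) = 36090 m/s.
= 36.09 km/s.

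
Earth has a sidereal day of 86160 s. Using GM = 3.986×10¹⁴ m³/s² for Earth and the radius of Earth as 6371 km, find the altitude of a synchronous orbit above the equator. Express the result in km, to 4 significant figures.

h_sync ≈ 35790 km

A synchronous orbit has period T, so by Kepler's third law a = (μT²/4π²)^(1/3).
μT²/4π² = 3.986×10¹⁴ × (8.616×10⁴)² / 39.48 = 7.495×10²² m³.
a = 4.216×10⁷ m = 42163 km.
Altitude h = a − R = 42163 − 6371 = 35792 km.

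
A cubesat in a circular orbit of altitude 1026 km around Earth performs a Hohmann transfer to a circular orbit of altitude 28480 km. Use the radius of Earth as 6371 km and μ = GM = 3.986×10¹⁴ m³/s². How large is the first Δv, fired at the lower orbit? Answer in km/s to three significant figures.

Δv ≈ 2.09 km/s

r₁ = 6371 + 1026 = 7397.0 km = 7.3970×10⁶ m.
r₂ = 6371 + 28480 = 34851 km = 3.4851×10⁷ m.
Transfer ellipse a_t = (r₁ + r₂)/2 = 2.112×10⁷ m.
At r₁: circular v_c1 = √(μ/r₁) = 7341 m/s; transfer-perigee v_p = √[μ(2/r₁ − 1/a_t)] = 9429 m/s.
Δv₁ = v_p − v_c1 = 2088 m/s.
= 2.088 km/s.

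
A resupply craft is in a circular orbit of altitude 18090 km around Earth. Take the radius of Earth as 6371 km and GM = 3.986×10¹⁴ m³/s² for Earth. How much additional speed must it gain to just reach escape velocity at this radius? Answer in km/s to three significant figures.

r = 6371 + 18090 = 24461 km = 2.4461×10⁷ m.
Circular speed v_c = √(μ/r) = 4037 m/s.
Escape speed v_esc = √(2μ/r) = √2 × v_c = 5709 m/s.
Δv = v_esc − v_c = 1672 m/s = 1.672 km/s.

Δv ≈ 1.67 km/s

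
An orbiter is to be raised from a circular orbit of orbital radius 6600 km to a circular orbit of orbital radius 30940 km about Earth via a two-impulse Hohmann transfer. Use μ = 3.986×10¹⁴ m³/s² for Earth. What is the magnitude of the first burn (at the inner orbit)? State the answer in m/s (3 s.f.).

r₁ = 6600 km = 6.600×10⁶ m.
r₂ = 30940 km = 3.094×10⁷ m.
Transfer ellipse a_t = (r₁ + r₂)/2 = 1.877×10⁷ m.
At r₁: circular v_c1 = √(μ/r₁) = 7771 m/s; transfer-perigee v_p = √[μ(2/r₁ − 1/a_t)] = 9978 m/s.
Δv₁ = v_p − v_c1 = 2206 m/s.

Δv ≈ 2210 m/s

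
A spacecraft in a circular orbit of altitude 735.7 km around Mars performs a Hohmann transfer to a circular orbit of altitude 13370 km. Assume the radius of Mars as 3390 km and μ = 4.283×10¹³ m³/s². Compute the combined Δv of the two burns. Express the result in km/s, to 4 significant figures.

Δv_total ≈ 1.454 km/s

r₁ = 3390 + 735.7 = 4125.7 km = 4.1257×10⁶ m.
r₂ = 3390 + 13370 = 16760 km = 1.6760×10⁷ m.
Transfer ellipse a_t = (r₁ + r₂)/2 = 1.044×10⁷ m.
At r₁: circular v_c1 = √(μ/r₁) = 3222 m/s; transfer-periapsis v_p = √[μ(2/r₁ − 1/a_t)] = 4082 m/s.
Δv₁ = v_p − v_c1 = 859.8 m/s.
At r₂: circular v_c2 = √(μ/r₂) = 1599 m/s; transfer-apoapsis v_a = √[μ(2/r₂ − 1/a_t)] = 1005 m/s.
Δv₂ = v_c2 − v_a = 593.8 m/s.
Total Δv = Δv₁ + Δv₂ = 1454 m/s = 1.454 km/s.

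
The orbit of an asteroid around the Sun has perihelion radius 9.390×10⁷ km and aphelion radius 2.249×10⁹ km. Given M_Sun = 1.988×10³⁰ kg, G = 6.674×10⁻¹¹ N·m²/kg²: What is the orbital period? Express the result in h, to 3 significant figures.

μ = GM = 6.674×10⁻¹¹ × 1.988×10³⁰ = 1.327×10²⁰ m³/s².
Semi-major axis a = (r_p + r_a)/2 = (9.3900×10⁷ + 2.2490×10⁹)/2 = 1.1714×10⁹ km = 1.171×10¹² m.
By Kepler's third law T = 2π√(a³/μ) = 2π × 1.101×10⁸ = 6.916×10⁸ s.
= 1.921×10⁵ h.

T ≈ 192000 h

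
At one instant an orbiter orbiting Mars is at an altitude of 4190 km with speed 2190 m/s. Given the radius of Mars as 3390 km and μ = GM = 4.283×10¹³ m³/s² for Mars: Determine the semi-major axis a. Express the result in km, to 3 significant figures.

a ≈ 6580 km

r = 3390 + 4190 = 7580.0 km = 7.580×10⁶ m.
Specific orbital energy ε = v²/2 − μ/r = (2190)²/2 − 4.283×10¹³/7.580×10⁶ = -3.252×10⁶ J/kg.
Since ε = −μ/(2a), a = −μ/(2ε) = 6.584×10⁶ m = 6584.5 km.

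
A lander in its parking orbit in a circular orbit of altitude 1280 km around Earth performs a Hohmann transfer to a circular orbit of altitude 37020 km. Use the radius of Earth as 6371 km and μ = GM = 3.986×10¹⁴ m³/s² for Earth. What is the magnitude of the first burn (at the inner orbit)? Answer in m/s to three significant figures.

r₁ = 6371 + 1280 = 7651.0 km = 7.6510×10⁶ m.
r₂ = 6371 + 37020 = 43391 km = 4.3391×10⁷ m.
Transfer ellipse a_t = (r₁ + r₂)/2 = 2.552×10⁷ m.
At r₁: circular v_c1 = √(μ/r₁) = 7218 m/s; transfer-perigee v_p = √[μ(2/r₁ − 1/a_t)] = 9412 m/s.
Δv₁ = v_p − v_c1 = 2194 m/s.

Δv ≈ 2190 m/s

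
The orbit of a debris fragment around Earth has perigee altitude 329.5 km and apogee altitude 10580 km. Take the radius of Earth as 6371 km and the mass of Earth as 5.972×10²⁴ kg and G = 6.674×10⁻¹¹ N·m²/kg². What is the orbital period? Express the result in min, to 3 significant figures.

T ≈ 213 min

μ = GM = 6.674×10⁻¹¹ × 5.972×10²⁴ = 3.986×10¹⁴ m³/s².
r_p = 6371 + 329.5 = 6700.5 km = 6.7005×10⁶ m.
r_a = 6371 + 10580 = 16951 km = 1.6951×10⁷ m.
Semi-major axis a = (r_p + r_a)/2 = (6700.5 + 16951)/2 = 11826 km = 1.183×10⁷ m.
By Kepler's third law T = 2π√(a³/μ) = 2π × 2.037×10³ = 1.280×10⁴ s.
= 213.3 min.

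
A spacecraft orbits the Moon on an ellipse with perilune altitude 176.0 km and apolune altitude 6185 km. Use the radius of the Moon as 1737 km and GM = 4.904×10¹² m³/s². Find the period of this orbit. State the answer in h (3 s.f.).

T ≈ 8.59 h

r_p = 1737 + 176.0 = 1913.0 km = 1.9130×10⁶ m.
r_a = 1737 + 6185 = 7922.0 km = 7.9220×10⁶ m.
Semi-major axis a = (r_p + r_a)/2 = (1913.0 + 7922.0)/2 = 4917.5 km = 4.918×10⁶ m.
By Kepler's third law T = 2π√(a³/μ) = 2π × 4.924×10³ = 3.094×10⁴ s.
= 8.594 h.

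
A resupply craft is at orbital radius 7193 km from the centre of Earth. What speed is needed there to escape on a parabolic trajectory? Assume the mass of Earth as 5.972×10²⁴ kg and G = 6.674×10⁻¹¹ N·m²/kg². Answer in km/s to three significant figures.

μ = GM = 6.674×10⁻¹¹ × 5.972×10²⁴ = 3.986×10¹⁴ m³/s².
r = 7193 km = 7.193×10⁶ m.
Escape speed v_esc = √(2μ/r) = √(2 × 3.986×10¹⁴ / 7.193×10⁶) = √(1.108×10⁸) = 10530 m/s.
= 10.53 km/s.

v_esc ≈ 10.5 km/s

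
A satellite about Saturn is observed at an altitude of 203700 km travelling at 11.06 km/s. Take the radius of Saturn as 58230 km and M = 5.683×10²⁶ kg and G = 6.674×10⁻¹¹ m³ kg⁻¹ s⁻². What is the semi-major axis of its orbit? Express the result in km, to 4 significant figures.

a ≈ 2.267×10⁵ km

μ = GM = 6.674×10⁻¹¹ × 5.683×10²⁶ = 3.793×10¹⁶ m³/s².
r = 58230 + 203700 = 2.6193×10⁵ km = 2.619×10⁸ m.
Specific orbital energy ε = v²/2 − μ/r = (11060)²/2 − 3.793×10¹⁶/2.619×10⁸ = -8.364×10⁷ J/kg.
Since ε = −μ/(2a), a = −μ/(2ε) = 2.267×10⁸ m = 2.2673×10⁵ km.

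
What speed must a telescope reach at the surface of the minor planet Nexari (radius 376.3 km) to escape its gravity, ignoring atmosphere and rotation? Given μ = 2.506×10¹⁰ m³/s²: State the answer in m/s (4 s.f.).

v_esc ≈ 365.0 m/s

r = R = 3.763×10⁵ m.
Escape speed v_esc = √(2μ/r) = √(2 × 2.506×10¹⁰ / 3.763×10⁵) = √(1.332×10⁵) = 365.0 m/s.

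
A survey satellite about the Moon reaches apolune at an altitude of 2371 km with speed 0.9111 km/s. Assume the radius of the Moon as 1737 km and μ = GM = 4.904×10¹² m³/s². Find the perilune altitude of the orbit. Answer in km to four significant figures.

perilune altitude ≈ 452.5 km

r_a = 1737 + 2371 = 4108.0 km = 4.108×10⁶ m.
Specific energy ε = v²/2 − μ/r = -7.787×10⁵ J/kg, so a = −μ/(2ε) = 3.149×10⁶ m.
The apsides satisfy r_p + r_a = 2a, so the perilune radius is 2a − r_a = 2.190×10⁶ m = 2189.5 km.
Perilune altitude = 2189.5 − 1737 = 452.54 km.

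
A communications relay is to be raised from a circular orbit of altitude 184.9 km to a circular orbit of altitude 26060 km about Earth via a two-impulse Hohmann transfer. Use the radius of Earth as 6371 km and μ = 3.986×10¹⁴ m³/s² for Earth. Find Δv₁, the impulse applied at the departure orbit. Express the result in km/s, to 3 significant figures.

Δv ≈ 2.26 km/s

r₁ = 6371 + 184.9 = 6555.9 km = 6.5559×10⁶ m.
r₂ = 6371 + 26060 = 32431 km = 3.2431×10⁷ m.
Transfer ellipse a_t = (r₁ + r₂)/2 = 1.949×10⁷ m.
At r₁: circular v_c1 = √(μ/r₁) = 7797 m/s; transfer-perigee v_p = √[μ(2/r₁ − 1/a_t)] = 10060 m/s.
Δv₁ = v_p − v_c1 = 2260 m/s.
= 2.260 km/s.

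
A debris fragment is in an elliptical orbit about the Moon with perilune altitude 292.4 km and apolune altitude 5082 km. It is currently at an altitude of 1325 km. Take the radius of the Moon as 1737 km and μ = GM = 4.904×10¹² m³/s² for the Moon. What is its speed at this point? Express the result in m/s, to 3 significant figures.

r_p = 1737 + 292.4 = 2029.4 km = 2.0294×10⁶ m.
r_a = 1737 + 5082 = 6819.0 km = 6.8190×10⁶ m.
r = 1737 + 1325 = 3062.0 km = 3.062×10⁶ m.
Semi-major axis a = (r_p + r_a)/2 = 4424.2 km = 4.424×10⁶ m.
Vis-viva: v² = μ(2/r − 1/a) = 4.904×10¹² × (6.532×10⁻⁷ − 2.260×10⁻⁷) = 2.095×10⁶ m²/s².
v = 1447 m/s.

v ≈ 1450 m/s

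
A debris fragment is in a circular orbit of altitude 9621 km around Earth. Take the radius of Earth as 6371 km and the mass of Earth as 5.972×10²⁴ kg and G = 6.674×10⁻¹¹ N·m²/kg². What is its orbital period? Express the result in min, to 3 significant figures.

T ≈ 335 min

μ = GM = 6.674×10⁻¹¹ × 5.972×10²⁴ = 3.986×10¹⁴ m³/s².
r = 6371 + 9621 = 15992 km = 1.5992×10⁷ m.
Kepler's third law: T = 2π√(r³/μ) = 2π√((1.599×10⁷)³ / 3.986×10¹⁴).
r³/μ = 1.026×10⁷ s², so T = 2π × 3.203×10³ = 2.013×10⁴ s.
Converting: 2.013×10⁴ s ÷ 60.00 = 335.5 min.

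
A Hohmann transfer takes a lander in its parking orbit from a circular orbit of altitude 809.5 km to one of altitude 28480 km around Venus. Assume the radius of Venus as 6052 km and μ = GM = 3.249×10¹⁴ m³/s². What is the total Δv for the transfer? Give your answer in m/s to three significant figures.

Δv_total ≈ 3310 m/s

r₁ = 6052 + 809.5 = 6861.5 km = 6.8615×10⁶ m.
r₂ = 6052 + 28480 = 34532 km = 3.4532×10⁷ m.
Transfer ellipse a_t = (r₁ + r₂)/2 = 2.070×10⁷ m.
At r₁: circular v_c1 = √(μ/r₁) = 6881 m/s; transfer-periapsis v_p = √[μ(2/r₁ − 1/a_t)] = 8888 m/s.
Δv₁ = v_p − v_c1 = 2007 m/s.
At r₂: circular v_c2 = √(μ/r₂) = 3067 m/s; transfer-apoapsis v_a = √[μ(2/r₂ − 1/a_t)] = 1766 m/s.
Δv₂ = v_c2 − v_a = 1301 m/s.
Total Δv = Δv₁ + Δv₂ = 3308 m/s.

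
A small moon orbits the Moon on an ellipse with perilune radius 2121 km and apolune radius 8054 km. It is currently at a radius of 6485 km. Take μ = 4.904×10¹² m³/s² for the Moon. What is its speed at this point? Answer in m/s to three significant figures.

Semi-major axis a = (r_p + r_a)/2 = 5087.5 km = 5.088×10⁶ m.
Vis-viva: v² = μ(2/r − 1/a) = 4.904×10¹² × (3.084×10⁻⁷ − 1.966×10⁻⁷) = 5.485×10⁵ m²/s².
v = 740.6 m/s.

v ≈ 741 m/s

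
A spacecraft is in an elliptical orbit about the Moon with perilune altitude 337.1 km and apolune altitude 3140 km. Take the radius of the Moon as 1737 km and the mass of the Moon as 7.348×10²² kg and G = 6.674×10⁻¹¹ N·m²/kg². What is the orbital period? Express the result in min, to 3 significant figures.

T ≈ 306 min

μ = GM = 6.674×10⁻¹¹ × 7.348×10²² = 4.904×10¹² m³/s².
r_p = 1737 + 337.1 = 2074.1 km = 2.0741×10⁶ m.
r_a = 1737 + 3140 = 4877.0 km = 4.8770×10⁶ m.
Semi-major axis a = (r_p + r_a)/2 = (2074.1 + 4877.0)/2 = 3475.6 km = 3.476×10⁶ m.
By Kepler's third law T = 2π√(a³/μ) = 2π × 2.926×10³ = 1.838×10⁴ s.
= 306.4 min.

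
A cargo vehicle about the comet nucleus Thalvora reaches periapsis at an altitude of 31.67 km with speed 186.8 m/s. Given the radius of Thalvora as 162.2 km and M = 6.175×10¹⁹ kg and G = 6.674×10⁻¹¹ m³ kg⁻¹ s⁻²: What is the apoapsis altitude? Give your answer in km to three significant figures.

μ = GM = 6.674×10⁻¹¹ × 6.175×10¹⁹ = 4.121×10⁹ m³/s².
r_p = 162.2 + 31.67 = 193.87 km = 1.939×10⁵ m.
Specific energy ε = v²/2 − μ/r = -3.810×10³ J/kg, so a = −μ/(2ε) = 5.408×10⁵ m.
The apsides satisfy r_p + r_a = 2a, so the apoapsis radius is 2a − r_p = 8.877×10⁵ m = 887.70 km.
Apoapsis altitude = 887.70 − 162.2 = 725.50 km.

apoapsis altitude ≈ 725 km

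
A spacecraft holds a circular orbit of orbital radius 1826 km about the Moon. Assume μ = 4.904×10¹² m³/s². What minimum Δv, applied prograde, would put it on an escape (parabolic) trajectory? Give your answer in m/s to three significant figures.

Δv ≈ 679 m/s

r = 1826 km = 1.826×10⁶ m.
Circular speed v_c = √(μ/r) = 1639 m/s.
Escape speed v_esc = √(2μ/r) = √2 × v_c = 2318 m/s.
Δv = v_esc − v_c = 678.8 m/s.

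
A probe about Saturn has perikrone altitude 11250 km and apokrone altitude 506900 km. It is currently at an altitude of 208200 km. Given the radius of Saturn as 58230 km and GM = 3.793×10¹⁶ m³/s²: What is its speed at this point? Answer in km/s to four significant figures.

r_p = 58230 + 11250 = 69480 km = 6.9480×10⁷ m.
r_a = 58230 + 506900 = 565130 km = 5.6513×10⁸ m.
r = 58230 + 208200 = 2.6643×10⁵ km = 2.664×10⁸ m.
Semi-major axis a = (r_p + r_a)/2 = 3.1730×10⁵ km = 3.173×10⁸ m.
Vis-viva: v² = μ(2/r − 1/a) = 3.793×10¹⁶ × (7.507×10⁻⁹ − 3.152×10⁻⁹) = 1.652×10⁸ m²/s².
v = 12850 m/s = 12.85 km/s.

v ≈ 12.85 km/s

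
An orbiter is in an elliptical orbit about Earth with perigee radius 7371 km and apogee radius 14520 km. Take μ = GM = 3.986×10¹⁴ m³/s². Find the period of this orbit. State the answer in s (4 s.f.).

T ≈ 11400 s

Semi-major axis a = (r_p + r_a)/2 = (7371.0 + 14520)/2 = 10946 km = 1.095×10⁷ m.
By Kepler's third law T = 2π√(a³/μ) = 2π × 1.814×10³ = 1.140×10⁴ s.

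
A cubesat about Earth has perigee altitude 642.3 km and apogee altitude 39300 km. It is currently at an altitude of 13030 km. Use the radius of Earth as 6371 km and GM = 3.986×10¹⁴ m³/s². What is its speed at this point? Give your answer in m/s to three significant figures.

v ≈ 5090 m/s

r_p = 6371 + 642.3 = 7013.3 km = 7.0133×10⁶ m.
r_a = 6371 + 39300 = 45671 km = 4.5671×10⁷ m.
r = 6371 + 13030 = 19401 km = 1.940×10⁷ m.
Semi-major axis a = (r_p + r_a)/2 = 26342 km = 2.634×10⁷ m.
Vis-viva: v² = μ(2/r − 1/a) = 3.986×10¹⁴ × (1.031×10⁻⁷ − 3.796×10⁻⁸) = 2.596×10⁷ m²/s².
v = 5095 m/s.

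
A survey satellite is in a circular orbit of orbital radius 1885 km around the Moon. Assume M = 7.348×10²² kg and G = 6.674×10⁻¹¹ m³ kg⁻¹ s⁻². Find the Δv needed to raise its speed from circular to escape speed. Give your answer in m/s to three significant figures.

μ = GM = 6.674×10⁻¹¹ × 7.348×10²² = 4.904×10¹² m³/s².
r = 1885 km = 1.885×10⁶ m.
Circular speed v_c = √(μ/r) = 1613 m/s.
Escape speed v_esc = √(2μ/r) = √2 × v_c = 2281 m/s.
Δv = v_esc − v_c = 668.1 m/s.

Δv ≈ 668 m/s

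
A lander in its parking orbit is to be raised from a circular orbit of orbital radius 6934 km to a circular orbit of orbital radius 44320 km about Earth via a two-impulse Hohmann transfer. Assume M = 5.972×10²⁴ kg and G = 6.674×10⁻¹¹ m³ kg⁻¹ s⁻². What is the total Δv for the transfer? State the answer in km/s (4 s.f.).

μ = GM = 6.674×10⁻¹¹ × 5.972×10²⁴ = 3.986×10¹⁴ m³/s².
r₁ = 6934 km = 6.934×10⁶ m.
r₂ = 44320 km = 4.432×10⁷ m.
Transfer ellipse a_t = (r₁ + r₂)/2 = 2.563×10⁷ m.
At r₁: circular v_c1 = √(μ/r₁) = 7582 m/s; transfer-perigee v_p = √[μ(2/r₁ − 1/a_t)] = 9970 m/s.
Δv₁ = v_p − v_c1 = 2389 m/s.
At r₂: circular v_c2 = √(μ/r₂) = 2999 m/s; transfer-apogee v_a = √[μ(2/r₂ − 1/a_t)] = 1560 m/s.
Δv₂ = v_c2 − v_a = 1439 m/s.
Total Δv = Δv₁ + Δv₂ = 3828 m/s = 3.828 km/s.

Δv_total ≈ 3.828 km/s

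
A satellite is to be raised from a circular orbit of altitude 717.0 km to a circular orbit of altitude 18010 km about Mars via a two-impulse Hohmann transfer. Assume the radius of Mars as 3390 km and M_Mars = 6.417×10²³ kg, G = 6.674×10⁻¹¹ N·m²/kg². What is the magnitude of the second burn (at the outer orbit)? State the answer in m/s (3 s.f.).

Δv ≈ 612 m/s

μ = GM = 6.674×10⁻¹¹ × 6.417×10²³ = 4.283×10¹³ m³/s².
r₁ = 3390 + 717.0 = 4107.0 km = 4.1070×10⁶ m.
r₂ = 3390 + 18010 = 21400 km = 2.1400×10⁷ m.
Transfer ellipse a_t = (r₁ + r₂)/2 = 1.275×10⁷ m.
At r₁: circular v_c1 = √(μ/r₁) = 3229 m/s; transfer-periapsis v_p = √[μ(2/r₁ − 1/a_t)] = 4183 m/s.
At r₂: circular v_c2 = √(μ/r₂) = 1415 m/s; transfer-apoapsis v_a = √[μ(2/r₂ − 1/a_t)] = 802.8 m/s.
Δv₂ = v_c2 − v_a = 611.9 m/s.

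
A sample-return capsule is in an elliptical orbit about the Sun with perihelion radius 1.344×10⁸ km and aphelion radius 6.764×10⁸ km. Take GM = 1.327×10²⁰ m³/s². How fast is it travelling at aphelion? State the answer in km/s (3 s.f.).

v ≈ 8.06 km/s

Semi-major axis a = (r_p + r_a)/2 = 4.0540×10⁸ km = 4.054×10¹¹ m.
Vis-viva: v² = μ(2/r − 1/a) = 1.327×10²⁰ × (2.957×10⁻¹² − 2.467×10⁻¹²) = 6.504×10⁷ m²/s².
v = 8065 m/s = 8.065 km/s.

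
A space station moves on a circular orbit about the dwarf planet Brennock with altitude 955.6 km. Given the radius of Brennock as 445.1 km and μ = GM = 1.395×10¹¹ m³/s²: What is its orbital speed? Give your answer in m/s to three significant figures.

r = 445.1 + 955.6 = 1400.7 km = 1.4007×10⁶ m.
For a circular orbit v = √(μ/r) = √(1.395×10¹¹ / 1.401×10⁶) = √(9.959×10⁴) = 315.6 m/s.

v ≈ 316 m/s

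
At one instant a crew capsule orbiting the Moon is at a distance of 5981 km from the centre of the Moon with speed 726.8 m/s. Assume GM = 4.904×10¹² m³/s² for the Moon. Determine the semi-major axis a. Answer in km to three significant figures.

r = 5.981×10⁶ m.
Vis-viva rearranged: 1/a = 2/r − v²/μ = 3.344×10⁻⁷ − 1.077×10⁻⁷ = 2.267×10⁻⁷ m⁻¹.
a = 4.412×10⁶ m = 4411.6 km.

a ≈ 4410 km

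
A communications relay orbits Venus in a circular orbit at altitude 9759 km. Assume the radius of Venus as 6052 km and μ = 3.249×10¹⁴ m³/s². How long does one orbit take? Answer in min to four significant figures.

T ≈ 365.3 min

r = 6052 + 9759 = 15811 km = 1.5811×10⁷ m.
Kepler's third law: T = 2π√(r³/μ) = 2π√((1.581×10⁷)³ / 3.249×10¹⁴).
r³/μ = 1.217×10⁷ s², so T = 2π × 3.488×10³ = 2.192×10⁴ s.
Converting: 2.192×10⁴ s ÷ 60.00 = 365.3 min.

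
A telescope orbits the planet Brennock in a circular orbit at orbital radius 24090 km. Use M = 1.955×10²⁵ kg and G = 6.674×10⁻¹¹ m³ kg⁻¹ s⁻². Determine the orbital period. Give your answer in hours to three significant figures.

μ = GM = 6.674×10⁻¹¹ × 1.955×10²⁵ = 1.305×10¹⁵ m³/s².
r = 24090 km = 2.409×10⁷ m.
Kepler's third law: T = 2π√(r³/μ) = 2π√((2.409×10⁷)³ / 1.305×10¹⁵).
r³/μ = 1.071×10⁷ s², so T = 2π × 3.273×10³ = 2.057×10⁴ s.
Converting: 2.057×10⁴ s ÷ 3600 = 5.713 hours.

T ≈ 5.71 hours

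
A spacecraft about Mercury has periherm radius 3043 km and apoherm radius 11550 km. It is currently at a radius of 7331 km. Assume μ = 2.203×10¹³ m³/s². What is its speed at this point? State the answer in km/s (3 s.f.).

Semi-major axis a = (r_p + r_a)/2 = 7296.5 km = 7.296×10⁶ m.
Vis-viva: v² = μ(2/r − 1/a) = 2.203×10¹³ × (2.728×10⁻⁷ − 1.371×10⁻⁷) = 2.991×10⁶ m²/s².
v = 1729 m/s = 1.729 km/s.

v ≈ 1.73 km/s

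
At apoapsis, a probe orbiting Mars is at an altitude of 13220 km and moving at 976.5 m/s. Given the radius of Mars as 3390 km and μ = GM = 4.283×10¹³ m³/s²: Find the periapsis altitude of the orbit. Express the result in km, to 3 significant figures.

r_a = 3390 + 13220 = 16610 km = 1.661×10⁷ m.
Specific energy ε = v²/2 − μ/r = -2.102×10⁶ J/kg, so a = −μ/(2ε) = 1.019×10⁷ m.
The apsides satisfy r_p + r_a = 2a, so the periapsis radius is 2a − r_a = 3.768×10⁶ m = 3767.9 km.
Periapsis altitude = 3767.9 − 3390 = 377.86 km.

periapsis altitude ≈ 378 km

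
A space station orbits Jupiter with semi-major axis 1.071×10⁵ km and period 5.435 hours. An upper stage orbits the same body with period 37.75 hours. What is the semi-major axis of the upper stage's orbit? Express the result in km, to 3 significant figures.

Kepler's third law: a³ ∝ T², so a₂ = a₁ (T₂/T₁)^(2/3).
T₂/T₁ = 6.946, (T₂/T₁)^(2/3) = 3.640.
a₂ = 1.071×10⁵ × 3.640 = 3.899×10⁵ km.

a₂ ≈ 3.90×10⁵ km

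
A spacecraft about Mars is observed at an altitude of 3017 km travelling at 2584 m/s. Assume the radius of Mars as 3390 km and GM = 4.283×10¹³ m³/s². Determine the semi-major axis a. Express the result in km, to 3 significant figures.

r = 3390 + 3017 = 6407.0 km = 6.407×10⁶ m.
Vis-viva rearranged: 1/a = 2/r − v²/μ = 3.122×10⁻⁷ − 1.559×10⁻⁷ = 1.563×10⁻⁷ m⁻¹.
a = 6.400×10⁶ m = 6399.5 km.

a ≈ 6400 km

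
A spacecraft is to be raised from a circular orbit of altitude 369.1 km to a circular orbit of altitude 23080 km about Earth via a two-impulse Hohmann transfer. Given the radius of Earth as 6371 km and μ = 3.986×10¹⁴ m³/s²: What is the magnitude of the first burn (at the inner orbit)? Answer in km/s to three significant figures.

r₁ = 6371 + 369.1 = 6740.1 km = 6.7401×10⁶ m.
r₂ = 6371 + 23080 = 29451 km = 2.9451×10⁷ m.
Transfer ellipse a_t = (r₁ + r₂)/2 = 1.810×10⁷ m.
At r₁: circular v_c1 = √(μ/r₁) = 7690 m/s; transfer-perigee v_p = √[μ(2/r₁ − 1/a_t)] = 9811 m/s.
Δv₁ = v_p − v_c1 = 2121 m/s.
= 2.121 km/s.

Δv ≈ 2.12 km/s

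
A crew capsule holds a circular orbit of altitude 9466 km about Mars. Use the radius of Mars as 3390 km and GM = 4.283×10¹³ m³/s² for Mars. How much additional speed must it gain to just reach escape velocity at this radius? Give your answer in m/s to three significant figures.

r = 3390 + 9466 = 12856 km = 1.2856×10⁷ m.
Circular speed v_c = √(μ/r) = 1825 m/s.
Escape speed v_esc = √(2μ/r) = √2 × v_c = 2581 m/s.
Δv = v_esc − v_c = 756.0 m/s.

Δv ≈ 756 m/s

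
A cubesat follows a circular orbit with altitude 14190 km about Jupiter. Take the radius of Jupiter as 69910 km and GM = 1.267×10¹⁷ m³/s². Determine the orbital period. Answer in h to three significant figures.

T ≈ 3.78 h

r = 69910 + 14190 = 84100 km = 8.4100×10⁷ m.
Kepler's third law: T = 2π√(r³/μ) = 2π√((8.410×10⁷)³ / 1.267×10¹⁷).
r³/μ = 4.695×10⁶ s², so T = 2π × 2.167×10³ = 1.361×10⁴ s.
Converting: 1.361×10⁴ s ÷ 3600 = 3.782 h.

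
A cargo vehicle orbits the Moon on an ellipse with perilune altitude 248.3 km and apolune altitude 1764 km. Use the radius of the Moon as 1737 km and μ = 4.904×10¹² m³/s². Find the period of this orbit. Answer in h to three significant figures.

r_p = 1737 + 248.3 = 1985.3 km = 1.9853×10⁶ m.
r_a = 1737 + 1764 = 3501.0 km = 3.5010×10⁶ m.
Semi-major axis a = (r_p + r_a)/2 = (1985.3 + 3501.0)/2 = 2743.2 km = 2.743×10⁶ m.
By Kepler's third law T = 2π√(a³/μ) = 2π × 2.052×10³ = 1.289×10⁴ s.
= 3.581 h.

T ≈ 3.58 h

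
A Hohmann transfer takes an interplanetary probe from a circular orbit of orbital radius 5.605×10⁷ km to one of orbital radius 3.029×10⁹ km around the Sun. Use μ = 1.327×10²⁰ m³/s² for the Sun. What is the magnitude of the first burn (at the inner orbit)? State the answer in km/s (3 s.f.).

r₁ = 5.605×10⁷ km = 5.605×10¹⁰ m.
r₂ = 3.029×10⁹ km = 3.029×10¹² m.
Transfer ellipse a_t = (r₁ + r₂)/2 = 1.543×10¹² m.
At r₁: circular v_c1 = √(μ/r₁) = 48660 m/s; transfer-perihelion v_p = √[μ(2/r₁ − 1/a_t)] = 68180 m/s.
Δv₁ = v_p − v_c1 = 19530 m/s.
= 19.53 km/s.

Δv ≈ 19.5 km/s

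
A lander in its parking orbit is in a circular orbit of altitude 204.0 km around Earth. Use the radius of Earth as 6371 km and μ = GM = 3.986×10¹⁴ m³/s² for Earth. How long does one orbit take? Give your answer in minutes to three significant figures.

T ≈ 88.4 minutes

r = 6371 + 204.0 = 6575.0 km = 6.5750×10⁶ m.
Kepler's third law: T = 2π√(r³/μ) = 2π√((6.575×10⁶)³ / 3.986×10¹⁴).
r³/μ = 7.131×10⁵ s², so T = 2π × 8.445×10² = 5.306×10³ s.
Converting: 5.306×10³ s ÷ 60.00 = 88.43 minutes.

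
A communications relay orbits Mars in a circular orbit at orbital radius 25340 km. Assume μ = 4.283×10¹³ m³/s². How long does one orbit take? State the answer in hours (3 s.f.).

T ≈ 34.0 hours

r = 25340 km = 2.534×10⁷ m.
Kepler's third law: T = 2π√(r³/μ) = 2π√((2.534×10⁷)³ / 4.283×10¹³).
r³/μ = 3.799×10⁸ s², so T = 2π × 1.949×10⁴ = 1.225×10⁵ s.
Converting: 1.225×10⁵ s ÷ 3600 = 34.02 hours.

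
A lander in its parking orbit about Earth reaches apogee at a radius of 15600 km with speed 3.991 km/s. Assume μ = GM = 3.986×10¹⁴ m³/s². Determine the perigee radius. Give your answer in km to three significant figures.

perigee radius ≈ 7060 km

r_a = 1.560×10⁷ m.
Specific energy ε = v²/2 − μ/r = -1.759×10⁷ J/kg, so a = −μ/(2ε) = 1.133×10⁷ m.
The apsides satisfy r_p + r_a = 2a, so the perigee radius is 2a − r_a = 7.064×10⁶ m = 7064.2 km.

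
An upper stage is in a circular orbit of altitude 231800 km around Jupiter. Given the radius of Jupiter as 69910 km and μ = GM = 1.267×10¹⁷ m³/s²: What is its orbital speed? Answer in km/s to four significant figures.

v ≈ 20.49 km/s

r = 69910 + 231800 = 301710 km = 3.0171×10⁸ m.
For a circular orbit v = √(μ/r) = √(1.267×10¹⁷ / 3.017×10⁸) = √(4.199×10⁸) = 20490 m/s.
That is 20.49 km/s.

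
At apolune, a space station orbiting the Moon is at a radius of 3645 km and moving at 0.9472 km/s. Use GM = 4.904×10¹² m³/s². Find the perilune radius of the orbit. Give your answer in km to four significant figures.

perilune radius ≈ 1823 km

r_a = 3.645×10⁶ m.
Specific energy ε = v²/2 − μ/r = -8.968×10⁵ J/kg, so a = −μ/(2ε) = 2.734×10⁶ m.
The apsides satisfy r_p + r_a = 2a, so the perilune radius is 2a − r_a = 1.823×10⁶ m = 1823.3 km.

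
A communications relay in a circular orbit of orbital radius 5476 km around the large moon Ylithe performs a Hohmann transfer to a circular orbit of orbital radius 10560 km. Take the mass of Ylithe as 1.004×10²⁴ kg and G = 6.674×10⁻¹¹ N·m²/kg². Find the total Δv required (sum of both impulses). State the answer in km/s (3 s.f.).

Δv_total ≈ 0.954 km/s

μ = GM = 6.674×10⁻¹¹ × 1.004×10²⁴ = 6.701×10¹³ m³/s².
r₁ = 5476 km = 5.476×10⁶ m.
r₂ = 10560 km = 1.056×10⁷ m.
Transfer ellipse a_t = (r₁ + r₂)/2 = 8.018×10⁶ m.
At r₁: circular v_c1 = √(μ/r₁) = 3498 m/s; transfer-periapsis v_p = √[μ(2/r₁ − 1/a_t)] = 4014 m/s.
Δv₁ = v_p − v_c1 = 516.4 m/s.
At r₂: circular v_c2 = √(μ/r₂) = 2519 m/s; transfer-apoapsis v_a = √[μ(2/r₂ − 1/a_t)] = 2082 m/s.
Δv₂ = v_c2 − v_a = 437.3 m/s.
Total Δv = Δv₁ + Δv₂ = 953.7 m/s = 0.9537 km/s.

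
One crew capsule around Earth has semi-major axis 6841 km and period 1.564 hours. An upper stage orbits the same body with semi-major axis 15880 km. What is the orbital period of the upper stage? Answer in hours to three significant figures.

T₂ ≈ 5.53 hours

Kepler's third law: T² ∝ a³, so T₂ = T₁ (a₂/a₁)^(3/2).
a₂/a₁ = 2.321, (a₂/a₁)^(3/2) = 3.537.
T₂ = 1.564 × 3.537 = 5.531 hours.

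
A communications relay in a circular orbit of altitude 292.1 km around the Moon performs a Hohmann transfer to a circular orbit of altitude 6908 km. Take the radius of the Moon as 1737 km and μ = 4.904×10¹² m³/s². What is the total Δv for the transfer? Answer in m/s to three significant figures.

r₁ = 1737 + 292.1 = 2029.1 km = 2.0291×10⁶ m.
r₂ = 1737 + 6908 = 8645.0 km = 8.6450×10⁶ m.
Transfer ellipse a_t = (r₁ + r₂)/2 = 5.337×10⁶ m.
At r₁: circular v_c1 = √(μ/r₁) = 1555 m/s; transfer-perilune v_p = √[μ(2/r₁ − 1/a_t)] = 1979 m/s.
Δv₁ = v_p − v_c1 = 424.0 m/s.
At r₂: circular v_c2 = √(μ/r₂) = 753.2 m/s; transfer-apolune v_a = √[μ(2/r₂ − 1/a_t)] = 464.4 m/s.
Δv₂ = v_c2 − v_a = 288.8 m/s.
Total Δv = Δv₁ + Δv₂ = 712.7 m/s.

Δv_total ≈ 713 m/s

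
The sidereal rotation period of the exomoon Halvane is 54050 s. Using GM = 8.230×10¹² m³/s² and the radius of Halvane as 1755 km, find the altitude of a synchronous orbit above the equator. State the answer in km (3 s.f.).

h_sync ≈ 6720 km

A synchronous orbit has period T, so by Kepler's third law a = (μT²/4π²)^(1/3).
μT²/4π² = 8.230×10¹² × (5.405×10⁴)² / 39.48 = 6.090×10²⁰ m³.
a = 8.476×10⁶ m = 8476.4 km.
Altitude h = a − R = 8476.4 − 1755 = 6721.4 km.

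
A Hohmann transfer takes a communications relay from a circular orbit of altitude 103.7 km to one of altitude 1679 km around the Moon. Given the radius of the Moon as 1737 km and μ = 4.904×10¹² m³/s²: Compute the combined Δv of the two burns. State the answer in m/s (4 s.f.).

r₁ = 1737 + 103.7 = 1840.7 km = 1.8407×10⁶ m.
r₂ = 1737 + 1679 = 3416.0 km = 3.4160×10⁶ m.
Transfer ellipse a_t = (r₁ + r₂)/2 = 2.628×10⁶ m.
At r₁: circular v_c1 = √(μ/r₁) = 1632 m/s; transfer-perilune v_p = √[μ(2/r₁ − 1/a_t)] = 1861 m/s.
Δv₁ = v_p − v_c1 = 228.6 m/s.
At r₂: circular v_c2 = √(μ/r₂) = 1198 m/s; transfer-apolune v_a = √[μ(2/r₂ − 1/a_t)] = 1003 m/s.
Δv₂ = v_c2 − v_a = 195.5 m/s.
Total Δv = Δv₁ + Δv₂ = 424.0 m/s.

Δv_total ≈ 424.0 m/s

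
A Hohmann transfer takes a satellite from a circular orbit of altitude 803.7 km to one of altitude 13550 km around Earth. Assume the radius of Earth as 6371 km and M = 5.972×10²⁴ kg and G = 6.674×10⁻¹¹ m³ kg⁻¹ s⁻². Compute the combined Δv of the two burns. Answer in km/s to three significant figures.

Δv_total ≈ 2.80 km/s

μ = GM = 6.674×10⁻¹¹ × 5.972×10²⁴ = 3.986×10¹⁴ m³/s².
r₁ = 6371 + 803.7 = 7174.7 km = 7.1747×10⁶ m.
r₂ = 6371 + 13550 = 19921 km = 1.9921×10⁷ m.
Transfer ellipse a_t = (r₁ + r₂)/2 = 1.355×10⁷ m.
At r₁: circular v_c1 = √(μ/r₁) = 7453 m/s; transfer-perigee v_p = √[μ(2/r₁ − 1/a_t)] = 9038 m/s.
Δv₁ = v_p − v_c1 = 1585 m/s.
At r₂: circular v_c2 = √(μ/r₂) = 4473 m/s; transfer-apogee v_a = √[μ(2/r₂ − 1/a_t)] = 3255 m/s.
Δv₂ = v_c2 − v_a = 1218 m/s.
Total Δv = Δv₁ + Δv₂ = 2803 m/s = 2.803 km/s.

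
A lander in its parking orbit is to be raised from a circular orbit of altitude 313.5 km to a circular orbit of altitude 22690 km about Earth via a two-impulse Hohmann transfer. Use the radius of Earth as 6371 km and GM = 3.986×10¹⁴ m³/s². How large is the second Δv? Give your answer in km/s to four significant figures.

r₁ = 6371 + 313.5 = 6684.5 km = 6.6845×10⁶ m.
r₂ = 6371 + 22690 = 29061 km = 2.9061×10⁷ m.
Transfer ellipse a_t = (r₁ + r₂)/2 = 1.787×10⁷ m.
At r₁: circular v_c1 = √(μ/r₁) = 7722 m/s; transfer-perigee v_p = √[μ(2/r₁ − 1/a_t)] = 9847 m/s.
At r₂: circular v_c2 = √(μ/r₂) = 3704 m/s; transfer-apogee v_a = √[μ(2/r₂ − 1/a_t)] = 2265 m/s.
Δv₂ = v_c2 − v_a = 1439 m/s.
= 1.439 km/s.

Δv ≈ 1.439 km/s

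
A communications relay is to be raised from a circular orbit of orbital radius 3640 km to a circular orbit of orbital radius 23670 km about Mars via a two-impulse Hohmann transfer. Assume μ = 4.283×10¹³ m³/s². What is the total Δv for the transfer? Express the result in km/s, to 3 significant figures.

r₁ = 3640 km = 3.640×10⁶ m.
r₂ = 23670 km = 2.367×10⁷ m.
Transfer ellipse a_t = (r₁ + r₂)/2 = 1.366×10⁷ m.
At r₁: circular v_c1 = √(μ/r₁) = 3430 m/s; transfer-periapsis v_p = √[μ(2/r₁ − 1/a_t)] = 4516 m/s.
Δv₁ = v_p − v_c1 = 1086 m/s.
At r₂: circular v_c2 = √(μ/r₂) = 1345 m/s; transfer-apoapsis v_a = √[μ(2/r₂ − 1/a_t)] = 694.5 m/s.
Δv₂ = v_c2 − v_a = 650.7 m/s.
Total Δv = Δv₁ + Δv₂ = 1737 m/s = 1.737 km/s.

Δv_total ≈ 1.74 km/s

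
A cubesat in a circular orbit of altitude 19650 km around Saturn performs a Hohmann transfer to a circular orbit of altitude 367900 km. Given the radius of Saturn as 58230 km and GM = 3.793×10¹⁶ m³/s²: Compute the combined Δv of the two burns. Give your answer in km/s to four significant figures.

r₁ = 58230 + 19650 = 77880 km = 7.7880×10⁷ m.
r₂ = 58230 + 367900 = 426130 km = 4.2613×10⁸ m.
Transfer ellipse a_t = (r₁ + r₂)/2 = 2.520×10⁸ m.
At r₁: circular v_c1 = √(μ/r₁) = 22070 m/s; transfer-perikrone v_p = √[μ(2/r₁ − 1/a_t)] = 28700 m/s.
Δv₁ = v_p − v_c1 = 6629 m/s.
At r₂: circular v_c2 = √(μ/r₂) = 9435 m/s; transfer-apokrone v_a = √[μ(2/r₂ − 1/a_t)] = 5245 m/s.
Δv₂ = v_c2 − v_a = 4190 m/s.
Total Δv = Δv₁ + Δv₂ = 10820 m/s = 10.82 km/s.

Δv_total ≈ 10.82 km/s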